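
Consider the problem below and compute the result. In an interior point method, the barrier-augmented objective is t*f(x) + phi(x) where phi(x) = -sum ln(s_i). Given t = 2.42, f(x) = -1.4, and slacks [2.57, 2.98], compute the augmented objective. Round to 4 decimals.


Step 1: Compute log-barrier.
ln values: [0.9439, 1.0919]
phi = -(0.9439 + 1.0919) = -2.0358
Step 2: Compute augmented objective.
t*f(x) = 2.42*-1.4 = -3.388
Total = -3.388 - 2.0358 = -5.4238


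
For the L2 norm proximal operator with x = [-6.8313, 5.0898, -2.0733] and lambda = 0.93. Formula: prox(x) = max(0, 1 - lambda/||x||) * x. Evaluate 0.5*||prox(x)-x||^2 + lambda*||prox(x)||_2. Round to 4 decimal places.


Step 1: Compute ||x||.
||x|| = 8.7676
Step 2: Compute scaling factor.
scale = max(0, 1 - 0.93/8.7676) = 0.8939
Step 3: prox(x) = [-6.1067, 4.5499, -1.8534]
||prox(x)|| = 7.8376
Step 4: Proximal objective.
0.5*||prox-x||^2 = 0.4325
lambda*||prox|| = 7.289
Total = 7.7214


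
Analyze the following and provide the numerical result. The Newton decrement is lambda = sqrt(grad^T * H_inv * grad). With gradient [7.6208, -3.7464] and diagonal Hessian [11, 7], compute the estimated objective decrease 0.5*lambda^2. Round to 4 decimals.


Step 1: H is diagonal, so H^(-1) * g = [0.6928, -0.5352].
Step 2: g^T H^(-1) g = sum_i g_i^2 / H_ii
  = (7.6208)^2/11 + (-3.7464)^2/7
  = 5.2797 + 2.0051 = 7.2848
Step 3: Objective decrease = 0.5 * g^T H^(-1) g = 3.6424


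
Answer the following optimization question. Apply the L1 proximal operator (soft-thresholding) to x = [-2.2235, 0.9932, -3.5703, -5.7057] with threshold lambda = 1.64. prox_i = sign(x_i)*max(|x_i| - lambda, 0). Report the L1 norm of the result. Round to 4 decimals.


Soft-thresholding with lambda = 1.64:
prox(-2.2235) = sign(-2.2235)*max(|-2.2235| - 1.64, 0) = -0.5835
prox(0.9932) = sign(0.9932)*max(|0.9932| - 1.64, 0) = 0.0
prox(-3.5703) = sign(-3.5703)*max(|-3.5703| - 1.64, 0) = -1.9303
prox(-5.7057) = sign(-5.7057)*max(|-5.7057| - 1.64, 0) = -4.0657
prox(x) = [-0.5835, 0.0, -1.9303, -4.0657]
||prox(x)||_1 = 0.5835 + 0.0 + 1.9303 + 4.0657 = 6.5795


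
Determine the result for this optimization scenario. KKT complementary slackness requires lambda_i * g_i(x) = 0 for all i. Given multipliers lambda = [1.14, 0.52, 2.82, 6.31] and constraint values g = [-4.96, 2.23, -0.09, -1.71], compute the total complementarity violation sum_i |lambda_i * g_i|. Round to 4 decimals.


KKT complementary slackness check:
lambda_1 * g_1 = 1.14 * -4.96 = -5.6544
lambda_2 * g_2 = 0.52 * 2.23 = 1.1596
lambda_3 * g_3 = 2.82 * -0.09 = -0.2538
lambda_4 * g_4 = 6.31 * -1.71 = -10.7901
Total violation = 5.6544 + 1.1596 + 0.2538 + 10.7901 = 17.8579


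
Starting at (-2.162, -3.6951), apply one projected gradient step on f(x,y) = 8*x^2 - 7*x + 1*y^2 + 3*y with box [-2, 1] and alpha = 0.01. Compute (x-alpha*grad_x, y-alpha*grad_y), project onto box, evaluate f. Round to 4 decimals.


Step 1: Compute gradient at (-2.162, -3.6951).
grad_x = 2*8*-2.162 - 7 = -41.592
grad_y = 2*1*-3.6951 + 3 = -4.3902
Step 2: Gradient step.
x_raw = -2.162 - 0.01*-41.592 = -1.7461
y_raw = -3.6951 - 0.01*-4.3902 = -3.6512
Step 3: Project onto [-2, 1].
x_proj = clip(-1.7461) = -1.7461
y_proj = clip(-3.6512) = -2.0
Step 4: Evaluate f.
f(-1.7461, -2.0) = 34.6129


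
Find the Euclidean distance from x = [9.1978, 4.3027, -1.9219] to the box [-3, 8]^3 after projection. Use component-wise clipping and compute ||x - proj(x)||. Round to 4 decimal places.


Project each component onto [-3, 8].
clip(9.1978) = 8.0, clip(4.3027) = 4.3027, clip(-1.9219) = -1.9219
Projection = [8.0, 4.3027, -1.9219]
Squared diffs: [1.4347, 0.0, 0.0]
Distance = sqrt(1.4347) = 1.1978


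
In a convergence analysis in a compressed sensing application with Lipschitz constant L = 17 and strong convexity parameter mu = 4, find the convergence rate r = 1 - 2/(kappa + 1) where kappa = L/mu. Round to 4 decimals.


Step 1: Compute the condition number.
kappa = L/mu = 17/4 = 4.25
Step 2: Compute the convergence rate.
r = 1 - 2/(kappa + 1) = 1 - 2*mu/(L + mu) = (L - mu)/(L + mu) = 13/21 = 0.619


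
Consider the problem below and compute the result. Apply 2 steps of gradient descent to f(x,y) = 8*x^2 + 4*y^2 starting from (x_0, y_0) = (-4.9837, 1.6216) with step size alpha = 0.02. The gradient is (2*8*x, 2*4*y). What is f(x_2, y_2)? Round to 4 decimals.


Gradient descent on f(x,y) = 8*x^2 + 4*y^2.
Starting point: (-4.9837, 1.6216), alpha = 0.02
Step 1: grad_x = 2*8*-4.9837 = -79.7392, grad_y = 2*4*1.6216 = 12.9728
  x_1 = -4.9837 - 0.02*-79.7392 = -3.3889
  y_1 = 1.6216 - 0.02*12.9728 = 1.3621
Step 2: grad_x = 2*8*-3.3889 = -54.2227, grad_y = 2*4*1.3621 = 10.8972
  x_2 = -3.3889 - 0.02*-54.2227 = -2.3045
  y_2 = 1.3621 - 0.02*10.8972 = 1.1442
f(-2.3045, 1.1442) = 8*(-2.3045)^2 + 4*1.1442^2 = 47.7212


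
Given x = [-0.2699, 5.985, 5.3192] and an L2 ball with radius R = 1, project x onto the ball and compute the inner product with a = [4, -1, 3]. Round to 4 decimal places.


Step 1: Compute ||x|| (intermediates to 6 decimals).
||x|| = sqrt((-0.2699)^2 + 5.985^2 + 5.3192^2) = 8.011676
Step 2: Project.
Since ||x|| > R, scale = R/||x|| = 1/8.011676 = 0.124818, proj(x) = scale * x
proj(x) = [-0.033688, 0.747036, 0.663932]
Step 3: Dot product.
a^T * proj(x) = 4*(-0.033688) - 1*0.747036 + 3*0.663932 = 1.11


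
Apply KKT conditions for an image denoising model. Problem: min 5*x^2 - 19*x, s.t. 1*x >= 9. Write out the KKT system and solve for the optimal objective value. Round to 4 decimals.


Step 1: Try lambda = 0 (constraint inactive).
x_unc = 19/(2*5) = 1.9
Check: 1*1.9 = 1.9 < 9 -- violated!
Step 2: Constraint must be active: 1*x = 9
x* = 9/1 = 9.0
lambda = (2*5*9.0 - 19)/1 = 71.0
Step 3: Compute optimal value.
f(x*) = 5*9.0^2 - 19*9.0 = 234.0


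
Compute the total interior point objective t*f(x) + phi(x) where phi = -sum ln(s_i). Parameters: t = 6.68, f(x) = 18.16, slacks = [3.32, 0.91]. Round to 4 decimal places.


Step 1: Compute log-barrier.
ln values: [1.2, -0.0943]
phi = -(1.2 - 0.0943) = -1.1057
Step 2: Compute augmented objective.
t*f(x) = 6.68*18.16 = 121.3088
Total = 121.3088 - 1.1057 = 120.2031


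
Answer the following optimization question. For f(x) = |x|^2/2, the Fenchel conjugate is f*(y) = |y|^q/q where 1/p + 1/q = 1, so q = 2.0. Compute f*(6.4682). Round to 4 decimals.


The conjugate exponent q satisfies 1/p + 1/q = 1.
p = 2, so q = 2/(2 - 1) = 2.0
|y|^q = 6.4682^2.0 = 41.8376
f*(6.4682) = 41.8376 / 2.0 = 20.9188


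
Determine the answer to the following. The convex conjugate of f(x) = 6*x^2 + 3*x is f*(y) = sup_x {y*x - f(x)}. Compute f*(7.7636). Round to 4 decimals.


f*(y) = sup_x {y*x - a*x^2 - b*x} = sup_x {(y-b)*x - a*x^2}
FOC: (y - b) - 2a*x = 0 => x* = (y - b)/(2a)
x* = (7.7636 - 3)/(2*6) = 0.397
f*(7.7636) = (y-b)^2/(4a) = (7.7636 - 3)^2/(4*6)
= 22.6919/24 = 0.9455


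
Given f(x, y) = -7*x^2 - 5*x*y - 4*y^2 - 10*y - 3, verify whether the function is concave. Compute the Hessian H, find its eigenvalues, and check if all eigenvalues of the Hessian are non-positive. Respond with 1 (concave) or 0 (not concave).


The Hessian of f(x,y) = -7*x^2 - 5*x*y - 4*y^2 - 10*y - 3 is:
H = [[-14, -5], [-5, -8]]
Trace = -14 - 8 = -22
Determinant = -14*-8 - (-5)^2 = 87
Discriminant = (-22)^2 - 4*87 = 136.0
Eigenvalues: lambda_1 = -16.831, lambda_2 = -5.169
The function is concave.

1


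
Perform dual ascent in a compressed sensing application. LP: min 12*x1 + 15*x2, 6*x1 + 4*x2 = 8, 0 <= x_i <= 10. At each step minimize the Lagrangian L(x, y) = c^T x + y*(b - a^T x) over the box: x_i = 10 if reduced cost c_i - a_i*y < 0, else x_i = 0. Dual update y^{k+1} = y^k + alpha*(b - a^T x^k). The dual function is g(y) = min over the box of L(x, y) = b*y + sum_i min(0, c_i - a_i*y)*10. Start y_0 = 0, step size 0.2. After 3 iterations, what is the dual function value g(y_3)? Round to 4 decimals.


Dual ascent for LP: min 12*x1 + 15*x2, 6*x1 + 4*x2 = 8, 0 <= x_i <= 10
Step 1: y^k = 0.0, reduced costs: (12.0, 15.0)
  x^k = (0.0, 0.0), subgradient = b - a^T x = 8.0
  y^{k+1} = 0.0 + 0.2*8.0 = 1.6
Step 2: y^k = 1.6, reduced costs: (2.4, 8.6)
  x^k = (0.0, 0.0), subgradient = b - a^T x = 8.0
  y^{k+1} = 1.6 + 0.2*8.0 = 3.2
Step 3: y^k = 3.2, reduced costs: (-7.2, 2.2)
  x^k = (10.0, 0.0), subgradient = b - a^T x = -52.0
  y^{k+1} = 3.2 + 0.2*-52.0 = -7.2
Dual objective at y_3 = -7.2: reduced costs (55.2, 43.8), box minimizer x = (0.0, 0.0)
g(y_3) = b*y + (c1 - a1*y)*x1 + (c2 - a2*y)*x2 = 8*(-7.2) + 55.2*0.0 + 43.8*0.0 = -57.6 + 0.0 + 0.0 = -57.6


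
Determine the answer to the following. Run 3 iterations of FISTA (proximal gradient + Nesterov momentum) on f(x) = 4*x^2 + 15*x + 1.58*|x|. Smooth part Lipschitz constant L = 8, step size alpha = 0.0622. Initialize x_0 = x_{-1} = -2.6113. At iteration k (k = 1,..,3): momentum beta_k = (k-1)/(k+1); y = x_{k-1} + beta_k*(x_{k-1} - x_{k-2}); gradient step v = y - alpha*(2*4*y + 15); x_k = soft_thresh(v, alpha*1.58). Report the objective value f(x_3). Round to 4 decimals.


FISTA on f(x) = 4*x^2 + 15*x + 1.58*|x|
L = 8, alpha = 0.0622
Iteration 1: beta = 0.0, y = -2.6113 + 0.0*(-2.6113 + 2.6113) = -2.6113
  grad(y) = -5.8904, v = y - alpha*grad = -2.2449
  prox(v) = soft_thresh(-2.2449, 0.0983) = -2.1466
Iteration 2: beta = 0.3333, y = -2.1466 + 0.3333*(-2.1466 + 2.6113) = -1.9918
  grad(y) = -0.934, v = y - alpha*grad = -1.9337
  prox(v) = soft_thresh(-1.9337, 0.0983) = -1.8354
Iteration 3: beta = 0.5, y = -1.8354 + 0.5*(-1.8354 + 2.1466) = -1.6798
  grad(y) = 1.562, v = y - alpha*grad = -1.7769
  prox(v) = soft_thresh(-1.7769, 0.0983) = -1.6786
f(x_3) = 4*(-1.6786)^2 + 15*(-1.6786) + 1.58*|-1.6786| = -11.256


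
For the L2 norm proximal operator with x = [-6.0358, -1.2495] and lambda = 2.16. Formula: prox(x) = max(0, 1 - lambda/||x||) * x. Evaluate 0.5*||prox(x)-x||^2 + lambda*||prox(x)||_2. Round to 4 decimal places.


Step 1: Compute ||x||.
||x|| = 6.1638
Step 2: Compute scaling factor.
scale = max(0, 1 - 2.16/6.1638) = 0.6496
Step 3: prox(x) = [-3.9206, -0.8116]
||prox(x)|| = 4.0038
Step 4: Proximal objective.
0.5*||prox-x||^2 = 2.3328
lambda*||prox|| = 8.6482
Total = 10.981


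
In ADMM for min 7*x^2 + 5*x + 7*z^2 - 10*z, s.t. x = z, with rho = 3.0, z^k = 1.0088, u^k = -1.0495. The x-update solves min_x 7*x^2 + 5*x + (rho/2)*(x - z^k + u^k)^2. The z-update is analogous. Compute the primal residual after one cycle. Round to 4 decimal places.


ADMM iteration with rho = 3.0, z^k = 1.0088, u^k = -1.0495
Step 1: x-update.
Minimize 7*x^2 + 5*x + (3.0/2)*(x - 1.0088 - 1.0495)^2
FOC: (2*7 + 3.0)*x = -5 + 3.0*(1.0088 + 1.0495)
x^{k+1} = 0.0691
Step 2: z-update.
Minimize 7*z^2 - 10*z + (3.0/2)*(0.0691 - z - 1.0495)^2
FOC: (2*7 + 3.0)*z = 10 + 3.0*(0.0691 - 1.0495)
z^{k+1} = 0.4152
Step 3: u-update.
u^{k+1} = -1.0495 + 0.0691 - 0.4152 = -1.3956
Step 4: Primal residual = |0.0691 - 0.4152| = 0.3461


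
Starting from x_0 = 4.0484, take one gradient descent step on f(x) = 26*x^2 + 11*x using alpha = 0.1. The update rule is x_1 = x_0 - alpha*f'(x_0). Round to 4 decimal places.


We compute the gradient at x_0 and apply the update.
f'(x) = 52*x + 11
f'(4.0484) = 52*4.0484 + 11 = 221.5168
x_1 = 4.0484 - 0.1*221.5168 = -18.1033


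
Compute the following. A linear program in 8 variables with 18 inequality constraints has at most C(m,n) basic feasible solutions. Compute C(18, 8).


Each vertex corresponds to some choice of n active constraints out of m, so the number of vertices is at most C(m, n) = m! / (n!(m-n)!).
m = 18, n = 8
Numerator: 18 * 17 * 16 * 15 * 14 * 13 * 12 * 11
Denominator: 8! = 40320
C(18, 8) = 43758


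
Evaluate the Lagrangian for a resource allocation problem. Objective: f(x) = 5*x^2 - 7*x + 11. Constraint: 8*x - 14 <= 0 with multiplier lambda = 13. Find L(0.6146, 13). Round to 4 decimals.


Step 1: Evaluate f(x).
f(0.6146) = 5*0.6146^2 - 7*0.6146 + 11 = 8.5865
Step 2: Evaluate g(x).
g(0.6146) = 8*0.6146 - 14 = -9.0832
Step 3: Compute Lagrangian.
L = 8.5865 + 13*-9.0832 = -109.4951


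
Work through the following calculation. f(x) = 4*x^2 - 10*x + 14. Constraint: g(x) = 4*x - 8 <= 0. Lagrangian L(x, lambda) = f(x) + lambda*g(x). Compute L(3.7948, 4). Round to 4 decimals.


Step 1: Evaluate f(x).
f(3.7948) = 4*3.7948^2 - 10*3.7948 + 14 = 33.654
Step 2: Evaluate g(x).
g(3.7948) = 4*3.7948 - 8 = 7.1792
Step 3: Compute Lagrangian.
L = 33.654 + 4*7.1792 = 62.3708


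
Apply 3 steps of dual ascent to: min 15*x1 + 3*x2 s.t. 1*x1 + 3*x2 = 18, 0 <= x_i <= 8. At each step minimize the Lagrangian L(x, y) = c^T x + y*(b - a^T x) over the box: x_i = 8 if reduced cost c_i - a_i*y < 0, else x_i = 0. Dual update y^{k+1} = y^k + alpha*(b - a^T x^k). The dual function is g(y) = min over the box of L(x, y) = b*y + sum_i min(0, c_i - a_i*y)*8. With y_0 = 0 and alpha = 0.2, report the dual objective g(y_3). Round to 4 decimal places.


Dual ascent for LP: min 15*x1 + 3*x2, 1*x1 + 3*x2 = 18, 0 <= x_i <= 8
Step 1: y^k = 0.0, reduced costs: (15.0, 3.0)
  x^k = (0.0, 0.0), subgradient = b - a^T x = 18.0
  y^{k+1} = 0.0 + 0.2*18.0 = 3.6
Step 2: y^k = 3.6, reduced costs: (11.4, -7.8)
  x^k = (0.0, 8.0), subgradient = b - a^T x = -6.0
  y^{k+1} = 3.6 + 0.2*-6.0 = 2.4
Step 3: y^k = 2.4, reduced costs: (12.6, -4.2)
  x^k = (0.0, 8.0), subgradient = b - a^T x = -6.0
  y^{k+1} = 2.4 + 0.2*-6.0 = 1.2
Dual objective at y_3 = 1.2: reduced costs (13.8, -0.6), box minimizer x = (0.0, 8.0)
g(y_3) = b*y + (c1 - a1*y)*x1 + (c2 - a2*y)*x2 = 18*1.2 + 13.8*0.0 + (-0.6)*8.0 = 21.6 + 0.0 - 4.8 = 16.8


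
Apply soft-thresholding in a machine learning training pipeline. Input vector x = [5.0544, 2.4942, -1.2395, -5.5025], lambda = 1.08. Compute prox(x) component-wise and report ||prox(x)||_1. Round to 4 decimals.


Soft-thresholding with lambda = 1.08:
prox(5.0544) = sign(5.0544)*max(|5.0544| - 1.08, 0) = 3.9744
prox(2.4942) = sign(2.4942)*max(|2.4942| - 1.08, 0) = 1.4142
prox(-1.2395) = sign(-1.2395)*max(|-1.2395| - 1.08, 0) = -0.1595
prox(-5.5025) = sign(-5.5025)*max(|-5.5025| - 1.08, 0) = -4.4225
prox(x) = [3.9744, 1.4142, -0.1595, -4.4225]
||prox(x)||_1 = 3.9744 + 1.4142 + 0.1595 + 4.4225 = 9.9706


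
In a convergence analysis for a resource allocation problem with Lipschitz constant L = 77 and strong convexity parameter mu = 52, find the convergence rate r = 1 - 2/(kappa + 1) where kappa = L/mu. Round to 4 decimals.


Step 1: Compute the condition number.
kappa = L/mu = 77/52 = 1.4808
Step 2: Compute the convergence rate.
r = 1 - 2/(kappa + 1) = 1 - 2*mu/(L + mu) = (L - mu)/(L + mu) = 25/129 = 0.1938


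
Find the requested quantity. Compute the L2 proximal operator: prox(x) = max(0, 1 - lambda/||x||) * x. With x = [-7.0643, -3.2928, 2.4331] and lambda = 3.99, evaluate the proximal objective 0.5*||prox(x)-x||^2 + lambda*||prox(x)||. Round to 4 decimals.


Step 1: Compute ||x||.
||x|| = 8.165
Step 2: Compute scaling factor.
scale = max(0, 1 - 3.99/8.165) = 0.5113
Step 3: prox(x) = [-3.6122, -1.6837, 1.2441]
||prox(x)|| = 4.175
Step 4: Proximal objective.
0.5*||prox-x||^2 = 7.9601
lambda*||prox|| = 16.6583
Total = 24.6182


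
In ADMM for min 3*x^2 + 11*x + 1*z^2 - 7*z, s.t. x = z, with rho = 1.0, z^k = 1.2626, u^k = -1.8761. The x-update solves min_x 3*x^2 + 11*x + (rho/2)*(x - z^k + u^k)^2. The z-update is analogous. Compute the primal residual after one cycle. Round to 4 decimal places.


ADMM iteration with rho = 1.0, z^k = 1.2626, u^k = -1.8761
Step 1: x-update.
Minimize 3*x^2 + 11*x + (1.0/2)*(x - 1.2626 - 1.8761)^2
FOC: (2*3 + 1.0)*x = -11 + 1.0*(1.2626 + 1.8761)
x^{k+1} = -1.123
Step 2: z-update.
Minimize 1*z^2 - 7*z + (1.0/2)*(-1.123 - z - 1.8761)^2
FOC: (2*1 + 1.0)*z = 7 + 1.0*(-1.123 - 1.8761)
z^{k+1} = 1.3336
Step 3: u-update.
u^{k+1} = -1.8761 - 1.123 - 1.3336 = -4.3328
Step 4: Primal residual = |-1.123 - 1.3336| = 2.4567


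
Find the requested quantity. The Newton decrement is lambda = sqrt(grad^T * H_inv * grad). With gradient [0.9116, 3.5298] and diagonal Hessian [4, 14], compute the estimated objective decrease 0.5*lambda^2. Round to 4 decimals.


Step 1: H is diagonal, so H^(-1) * g = [0.2279, 0.2521].
Step 2: g^T H^(-1) g = sum_i g_i^2 / H_ii
  = (0.9116)^2/4 + (3.5298)^2/14
  = 0.2078 + 0.89 = 1.0977
Step 3: Objective decrease = 0.5 * g^T H^(-1) g = 0.5489


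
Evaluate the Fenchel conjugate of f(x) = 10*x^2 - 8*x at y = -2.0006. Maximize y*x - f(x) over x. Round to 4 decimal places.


f*(y) = sup_x {y*x - a*x^2 - b*x} = sup_x {(y-b)*x - a*x^2}
FOC: (y - b) - 2a*x = 0 => x* = (y - b)/(2a)
x* = (-2.0006 + 8)/(2*10) = 0.3
f*(-2.0006) = (y-b)^2/(4a) = (-2.0006 + 8)^2/(4*10)
= 35.9928/40 = 0.8998


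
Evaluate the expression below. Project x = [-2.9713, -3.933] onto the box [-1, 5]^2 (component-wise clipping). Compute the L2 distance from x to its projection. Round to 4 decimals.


Project each component onto [-1, 5].
clip(-2.9713) = -1.0, clip(-3.933) = -1.0
Projection = [-1.0, -1.0]
Squared diffs: [3.886, 8.6025]
Distance = sqrt(12.4885) = 3.5339


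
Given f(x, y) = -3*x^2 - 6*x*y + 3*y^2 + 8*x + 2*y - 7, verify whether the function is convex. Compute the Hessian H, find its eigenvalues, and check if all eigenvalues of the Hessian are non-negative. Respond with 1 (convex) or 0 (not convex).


The Hessian of f(x,y) = -3*x^2 - 6*x*y + 3*y^2 + 8*x + 2*y - 7 is:
H = [[-6, -6], [-6, 6]]
Trace = -6 + 6 = 0
Determinant = -6*6 - (-6)^2 = -72
Discriminant = (0)^2 - 4*-72 = 288.0
Eigenvalues: lambda_1 = -8.4853, lambda_2 = 8.4853
The function is not convex.

0


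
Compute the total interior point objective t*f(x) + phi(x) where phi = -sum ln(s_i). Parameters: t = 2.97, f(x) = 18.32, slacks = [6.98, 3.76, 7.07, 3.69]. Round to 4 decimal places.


Step 1: Compute log-barrier.
ln values: [1.943, 1.3244, 1.9559, 1.3056]
phi = -(1.943 + 1.3244 + 1.9559 + 1.3056) = -6.529
Step 2: Compute augmented objective.
t*f(x) = 2.97*18.32 = 54.4104
Total = 54.4104 - 6.529 = 47.8814


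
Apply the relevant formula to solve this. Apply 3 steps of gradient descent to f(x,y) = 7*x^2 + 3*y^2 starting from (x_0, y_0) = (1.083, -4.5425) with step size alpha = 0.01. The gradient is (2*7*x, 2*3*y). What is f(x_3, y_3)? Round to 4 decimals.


Gradient descent on f(x,y) = 7*x^2 + 3*y^2.
Starting point: (1.083, -4.5425), alpha = 0.01
Step 1: grad_x = 2*7*1.083 = 15.162, grad_y = 2*3*-4.5425 = -27.255
  x_1 = 1.083 - 0.01*15.162 = 0.9314
  y_1 = -4.5425 - 0.01*-27.255 = -4.27
Step 2: grad_x = 2*7*0.9314 = 13.0393, grad_y = 2*3*-4.27 = -25.6197
  x_2 = 0.9314 - 0.01*13.0393 = 0.801
  y_2 = -4.27 - 0.01*-25.6197 = -4.0138
Step 3: grad_x = 2*7*0.801 = 11.2138, grad_y = 2*3*-4.0138 = -24.0825
  x_3 = 0.801 - 0.01*11.2138 = 0.6888
  y_3 = -4.0138 - 0.01*-24.0825 = -3.7729
f(0.6888, -3.7729) = 7*0.6888^2 + 3*(-3.7729)^2 = 46.0265


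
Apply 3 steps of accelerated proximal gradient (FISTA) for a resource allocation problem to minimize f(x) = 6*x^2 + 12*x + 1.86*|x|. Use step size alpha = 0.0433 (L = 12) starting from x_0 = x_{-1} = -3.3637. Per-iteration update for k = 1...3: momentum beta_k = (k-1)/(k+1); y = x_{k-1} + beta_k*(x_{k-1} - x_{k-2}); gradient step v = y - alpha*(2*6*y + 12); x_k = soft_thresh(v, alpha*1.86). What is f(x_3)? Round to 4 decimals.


FISTA on f(x) = 6*x^2 + 12*x + 1.86*|x|
L = 12, alpha = 0.0433
Iteration 1: beta = 0.0, y = -3.3637 + 0.0*(-3.3637 + 3.3637) = -3.3637
  grad(y) = -28.3644, v = y - alpha*grad = -2.1355
  prox(v) = soft_thresh(-2.1355, 0.0805) = -2.055
Iteration 2: beta = 0.3333, y = -2.055 + 0.3333*(-2.055 + 3.3637) = -1.6187
  grad(y) = -7.4249, v = y - alpha*grad = -1.2972
  prox(v) = soft_thresh(-1.2972, 0.0805) = -1.2167
Iteration 3: beta = 0.5, y = -1.2167 + 0.5*(-1.2167 + 2.055) = -0.7976
  grad(y) = 2.4292, v = y - alpha*grad = -0.9028
  prox(v) = soft_thresh(-0.9028, 0.0805) = -0.8222
f(x_3) = 6*(-0.8222)^2 + 12*(-0.8222) + 1.86*|-0.8222| = -4.281


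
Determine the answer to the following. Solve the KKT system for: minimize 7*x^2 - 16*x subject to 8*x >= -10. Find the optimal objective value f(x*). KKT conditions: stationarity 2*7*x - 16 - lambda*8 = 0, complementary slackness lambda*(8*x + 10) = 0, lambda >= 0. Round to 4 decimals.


Step 1: Try lambda = 0 (constraint inactive).
Stationarity: 2*7*x - 16 = 0
x* = 16/(2*7) = 8/7 = 1.1429 (rounded; the exact value 8/7 is used below)
Check constraint: 8*1.1429 = 9.1432 >= -10 -- satisfied.
Step 2: Compute optimal value.
f(x*) = 7*(8/7)^2 - 16*(8/7) = -9.1429


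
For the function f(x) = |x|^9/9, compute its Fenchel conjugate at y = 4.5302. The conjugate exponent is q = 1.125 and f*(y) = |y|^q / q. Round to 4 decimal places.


The conjugate exponent q satisfies 1/p + 1/q = 1.
p = 9, so q = 9/(9 - 1) = 1.125
|y|^q = 4.5302^1.125 = 5.4718
f*(4.5302) = 5.4718 / 1.125 = 4.8638


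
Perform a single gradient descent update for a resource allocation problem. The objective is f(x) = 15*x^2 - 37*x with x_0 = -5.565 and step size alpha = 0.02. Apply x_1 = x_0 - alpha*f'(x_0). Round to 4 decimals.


We compute the gradient at x_0 and apply the update.
f'(x) = 30*x - 37
f'(-5.565) = 30*-5.565 - 37 = -203.95
x_1 = -5.565 - 0.02*-203.95 = -1.486


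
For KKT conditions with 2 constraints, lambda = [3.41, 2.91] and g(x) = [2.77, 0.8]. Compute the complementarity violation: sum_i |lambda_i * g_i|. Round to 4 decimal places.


KKT complementary slackness check:
lambda_1 * g_1 = 3.41 * 2.77 = 9.4457
lambda_2 * g_2 = 2.91 * 0.8 = 2.328
Total violation = 9.4457 + 2.328 = 11.7737


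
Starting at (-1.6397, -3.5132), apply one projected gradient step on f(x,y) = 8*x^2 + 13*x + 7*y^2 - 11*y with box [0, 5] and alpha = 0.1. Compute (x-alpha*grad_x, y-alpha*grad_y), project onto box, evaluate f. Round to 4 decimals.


Step 1: Compute gradient at (-1.6397, -3.5132).
grad_x = 2*8*-1.6397 + 13 = -13.2352
grad_y = 2*7*-3.5132 - 11 = -60.1848
Step 2: Gradient step.
x_raw = -1.6397 - 0.1*-13.2352 = -0.3162
y_raw = -3.5132 - 0.1*-60.1848 = 2.5053
Step 3: Project onto [0, 5].
x_proj = clip(-0.3162) = 0.0
y_proj = clip(2.5053) = 2.5053
Step 4: Evaluate f.
f(0.0, 2.5053) = 16.3769


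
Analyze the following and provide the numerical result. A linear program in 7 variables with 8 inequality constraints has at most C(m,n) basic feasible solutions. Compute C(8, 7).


Each vertex corresponds to some choice of n active constraints out of m, so the number of vertices is at most C(m, n) = m! / (n!(m-n)!).
m = 8, n = 7
Numerator: 8 * 7 * 6 * 5 * 4 * 3 * 2
Denominator: 7! = 5040
C(8, 7) = 8


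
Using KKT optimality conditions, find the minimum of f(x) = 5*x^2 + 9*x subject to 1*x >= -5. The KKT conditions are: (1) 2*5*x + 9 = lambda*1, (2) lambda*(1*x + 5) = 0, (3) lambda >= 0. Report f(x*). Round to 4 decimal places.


Step 1: Try lambda = 0 (constraint inactive).
Stationarity: 2*5*x + 9 = 0
x* = -9/(2*5) = -0.9
Check constraint: 1*-0.9 = -0.9 >= -5 -- satisfied.
Step 2: Compute optimal value.
f(x*) = 5*(-0.9)^2 + 9*(-0.9) = -4.05


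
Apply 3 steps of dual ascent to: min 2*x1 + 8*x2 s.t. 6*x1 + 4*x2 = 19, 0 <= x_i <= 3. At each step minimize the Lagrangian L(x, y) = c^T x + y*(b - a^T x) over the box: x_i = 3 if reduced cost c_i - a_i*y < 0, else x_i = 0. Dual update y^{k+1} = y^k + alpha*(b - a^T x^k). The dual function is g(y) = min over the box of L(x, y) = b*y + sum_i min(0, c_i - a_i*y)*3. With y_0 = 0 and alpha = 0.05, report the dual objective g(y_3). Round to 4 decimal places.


Dual ascent for LP: min 2*x1 + 8*x2, 6*x1 + 4*x2 = 19, 0 <= x_i <= 3
Step 1: y^k = 0.0, reduced costs: (2.0, 8.0)
  x^k = (0.0, 0.0), subgradient = b - a^T x = 19.0
  y^{k+1} = 0.0 + 0.05*19.0 = 0.95
Step 2: y^k = 0.95, reduced costs: (-3.7, 4.2)
  x^k = (3.0, 0.0), subgradient = b - a^T x = 1.0
  y^{k+1} = 0.95 + 0.05*1.0 = 1.0
Step 3: y^k = 1.0, reduced costs: (-4.0, 4.0)
  x^k = (3.0, 0.0), subgradient = b - a^T x = 1.0
  y^{k+1} = 1.0 + 0.05*1.0 = 1.05
Dual objective at y_3 = 1.05: reduced costs (-4.3, 3.8), box minimizer x = (3.0, 0.0)
g(y_3) = b*y + (c1 - a1*y)*x1 + (c2 - a2*y)*x2 = 19*1.05 + (-4.3)*3.0 + 3.8*0.0 = 19.95 - 12.9 + 0.0 = 7.05


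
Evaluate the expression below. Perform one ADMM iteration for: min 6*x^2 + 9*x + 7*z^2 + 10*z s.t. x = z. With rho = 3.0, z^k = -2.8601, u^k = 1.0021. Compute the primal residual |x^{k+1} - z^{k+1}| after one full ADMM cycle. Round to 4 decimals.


ADMM iteration with rho = 3.0, z^k = -2.8601, u^k = 1.0021
Step 1: x-update.
Minimize 6*x^2 + 9*x + (3.0/2)*(x + 2.8601 + 1.0021)^2
FOC: (2*6 + 3.0)*x = -9 + 3.0*(-2.8601 - 1.0021)
x^{k+1} = -1.3724
Step 2: z-update.
Minimize 7*z^2 + 10*z + (3.0/2)*(-1.3724 - z + 1.0021)^2
FOC: (2*7 + 3.0)*z = -10 + 3.0*(-1.3724 + 1.0021)
z^{k+1} = -0.6536
Step 3: u-update.
u^{k+1} = 1.0021 - 1.3724 + 0.6536 = 0.2832
Step 4: Primal residual = |-1.3724 + 0.6536| = 0.7189


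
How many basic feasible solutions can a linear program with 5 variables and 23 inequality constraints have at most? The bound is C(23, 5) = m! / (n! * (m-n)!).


Each vertex corresponds to some choice of n active constraints out of m, so the number of vertices is at most C(m, n) = m! / (n!(m-n)!).
m = 23, n = 5
Numerator: 23 * 22 * 21 * 20 * 19
Denominator: 5! = 120
C(23, 5) = 33649


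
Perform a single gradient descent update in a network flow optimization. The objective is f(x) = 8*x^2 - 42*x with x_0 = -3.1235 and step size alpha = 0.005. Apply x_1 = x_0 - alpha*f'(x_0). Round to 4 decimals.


We compute the gradient at x_0 and apply the update.
f'(x) = 16*x - 42
f'(-3.1235) = 16*-3.1235 - 42 = -91.976
x_1 = -3.1235 - 0.005*-91.976 = -2.6636


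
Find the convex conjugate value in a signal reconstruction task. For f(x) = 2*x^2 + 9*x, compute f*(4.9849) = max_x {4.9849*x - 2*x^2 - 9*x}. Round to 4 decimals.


f*(y) = sup_x {y*x - a*x^2 - b*x} = sup_x {(y-b)*x - a*x^2}
FOC: (y - b) - 2a*x = 0 => x* = (y - b)/(2a)
x* = (4.9849 - 9)/(2*2) = -1.0038
f*(4.9849) = (y-b)^2/(4a) = (4.9849 - 9)^2/(4*2)
= 16.121/8 = 2.0151


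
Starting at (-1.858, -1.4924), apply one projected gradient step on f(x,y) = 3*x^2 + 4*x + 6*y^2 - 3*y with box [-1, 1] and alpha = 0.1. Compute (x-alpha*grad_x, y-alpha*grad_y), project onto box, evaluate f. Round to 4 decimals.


Step 1: Compute gradient at (-1.858, -1.4924).
grad_x = 2*3*-1.858 + 4 = -7.148
grad_y = 2*6*-1.4924 - 3 = -20.9088
Step 2: Gradient step.
x_raw = -1.858 - 0.1*-7.148 = -1.1432
y_raw = -1.4924 - 0.1*-20.9088 = 0.5985
Step 3: Project onto [-1, 1].
x_proj = clip(-1.1432) = -1.0
y_proj = clip(0.5985) = 0.5985
Step 4: Evaluate f.
f(-1.0, 0.5985) = -0.6464


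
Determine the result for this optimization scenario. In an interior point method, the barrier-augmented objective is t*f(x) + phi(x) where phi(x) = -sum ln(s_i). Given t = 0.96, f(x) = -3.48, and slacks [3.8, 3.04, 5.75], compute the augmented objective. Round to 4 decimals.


Step 1: Compute log-barrier.
ln values: [1.335, 1.1119, 1.7492]
phi = -(1.335 + 1.1119 + 1.7492) = -4.1961
Step 2: Compute augmented objective.
t*f(x) = 0.96*-3.48 = -3.3408
Total = -3.3408 - 4.1961 = -7.5369


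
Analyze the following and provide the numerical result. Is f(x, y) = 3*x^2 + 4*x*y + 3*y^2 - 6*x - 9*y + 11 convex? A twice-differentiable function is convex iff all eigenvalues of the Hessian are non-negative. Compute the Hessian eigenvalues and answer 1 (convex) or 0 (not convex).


The Hessian of f(x,y) = 3*x^2 + 4*x*y + 3*y^2 - 6*x - 9*y + 11 is:
H = [[6, 4], [4, 6]]
Trace = 6 + 6 = 12
Determinant = 6*6 - (4)^2 = 20
Discriminant = (12)^2 - 4*20 = 64.0
Eigenvalues: lambda_1 = 2.0, lambda_2 = 10.0
The function is convex.

1


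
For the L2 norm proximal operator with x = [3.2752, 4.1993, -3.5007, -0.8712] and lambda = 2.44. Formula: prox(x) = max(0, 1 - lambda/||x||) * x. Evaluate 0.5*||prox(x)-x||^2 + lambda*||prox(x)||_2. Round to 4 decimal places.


Step 1: Compute ||x||.
||x|| = 6.4323
Step 2: Compute scaling factor.
scale = max(0, 1 - 2.44/6.4323) = 0.6207
Step 3: prox(x) = [2.0328, 2.6064, -2.1728, -0.5407]
||prox(x)|| = 3.9923
Step 4: Proximal objective.
0.5*||prox-x||^2 = 2.9768
lambda*||prox|| = 9.7412
Total = 12.7181


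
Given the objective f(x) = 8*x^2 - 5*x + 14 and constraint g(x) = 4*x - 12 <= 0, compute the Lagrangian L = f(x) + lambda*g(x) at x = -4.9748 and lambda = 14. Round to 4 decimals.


Step 1: Evaluate f(x).
f(-4.9748) = 8*(-4.9748)^2 - 5*(-4.9748) + 14 = 236.8631
Step 2: Evaluate g(x).
g(-4.9748) = 4*-4.9748 - 12 = -31.8992
Step 3: Compute Lagrangian.
L = 236.8631 + 14*-31.8992 = -209.7257


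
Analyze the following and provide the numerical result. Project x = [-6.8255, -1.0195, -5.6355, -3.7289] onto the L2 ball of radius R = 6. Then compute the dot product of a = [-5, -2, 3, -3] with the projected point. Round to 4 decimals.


Step 1: Compute ||x|| (intermediates to 6 decimals).
||x|| = sqrt((-6.8255)^2 + (-1.0195)^2 + (-5.6355)^2 + (-3.7289)^2) = 9.658695
Step 2: Project.
Since ||x|| > R, scale = R/||x|| = 6/9.658695 = 0.621202, proj(x) = scale * x
proj(x) = [-4.240014, -0.633315, -3.500784, -2.3164]
Step 3: Dot product.
a^T * proj(x) = -5*(-4.240014) - 2*(-0.633315) + 3*(-3.500784) - 3*(-2.3164) = 18.9135


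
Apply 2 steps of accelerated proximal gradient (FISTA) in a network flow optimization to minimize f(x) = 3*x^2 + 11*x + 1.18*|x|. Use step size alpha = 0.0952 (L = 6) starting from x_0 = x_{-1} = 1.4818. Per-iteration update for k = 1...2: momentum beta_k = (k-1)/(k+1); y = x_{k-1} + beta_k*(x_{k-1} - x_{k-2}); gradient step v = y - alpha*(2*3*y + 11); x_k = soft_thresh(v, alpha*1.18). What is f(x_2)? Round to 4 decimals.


FISTA on f(x) = 3*x^2 + 11*x + 1.18*|x|
L = 6, alpha = 0.0952
Iteration 1: beta = 0.0, y = 1.4818 + 0.0*(1.4818 - 1.4818) = 1.4818
  grad(y) = 19.8908, v = y - alpha*grad = -0.4118
  prox(v) = soft_thresh(-0.4118, 0.1123) = -0.2995
Iteration 2: beta = 0.3333, y = -0.2995 + 0.3333*(-0.2995 - 1.4818) = -0.8932
  grad(y) = 5.6407, v = y - alpha*grad = -1.4302
  prox(v) = soft_thresh(-1.4302, 0.1123) = -1.3179
f(x_2) = 3*(-1.3179)^2 + 11*(-1.3179) + 1.18*|-1.3179| = -7.7312


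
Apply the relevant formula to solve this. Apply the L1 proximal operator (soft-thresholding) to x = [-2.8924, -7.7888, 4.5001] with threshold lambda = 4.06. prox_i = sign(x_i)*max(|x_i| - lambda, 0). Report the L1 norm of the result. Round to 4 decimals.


Soft-thresholding with lambda = 4.06:
prox(-2.8924) = sign(-2.8924)*max(|-2.8924| - 4.06, 0) = 0.0
prox(-7.7888) = sign(-7.7888)*max(|-7.7888| - 4.06, 0) = -3.7288
prox(4.5001) = sign(4.5001)*max(|4.5001| - 4.06, 0) = 0.4401
prox(x) = [0.0, -3.7288, 0.4401]
||prox(x)||_1 = 0.0 + 3.7288 + 0.4401 = 4.1689


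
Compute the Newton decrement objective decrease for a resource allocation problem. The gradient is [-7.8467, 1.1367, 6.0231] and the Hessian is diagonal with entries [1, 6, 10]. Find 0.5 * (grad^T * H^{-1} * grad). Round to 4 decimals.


Step 1: H is diagonal, so H^(-1) * g = [-7.8467, 0.1895, 0.6023].
Step 2: g^T H^(-1) g = sum_i g_i^2 / H_ii
  = (-7.8467)^2/1 + (1.1367)^2/6 + (6.0231)^2/10
  = 61.5707 + 0.2153 + 3.6278 = 65.4138
Step 3: Objective decrease = 0.5 * g^T H^(-1) g = 32.7069


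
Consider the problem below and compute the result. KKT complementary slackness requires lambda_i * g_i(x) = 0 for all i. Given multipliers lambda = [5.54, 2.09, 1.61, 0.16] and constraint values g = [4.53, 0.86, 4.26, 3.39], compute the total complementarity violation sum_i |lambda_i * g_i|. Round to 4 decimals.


KKT complementary slackness check:
lambda_1 * g_1 = 5.54 * 4.53 = 25.0962
lambda_2 * g_2 = 2.09 * 0.86 = 1.7974
lambda_3 * g_3 = 1.61 * 4.26 = 6.8586
lambda_4 * g_4 = 0.16 * 3.39 = 0.5424
Total violation = 25.0962 + 1.7974 + 6.8586 + 0.5424 = 34.2946


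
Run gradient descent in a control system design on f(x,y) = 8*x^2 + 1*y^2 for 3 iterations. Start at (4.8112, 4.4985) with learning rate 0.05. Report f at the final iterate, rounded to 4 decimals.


Gradient descent on f(x,y) = 8*x^2 + 1*y^2.
Starting point: (4.8112, 4.4985), alpha = 0.05
Step 1: grad_x = 2*8*4.8112 = 76.9792, grad_y = 2*1*4.4985 = 8.997
  x_1 = 4.8112 - 0.05*76.9792 = 0.9622
  y_1 = 4.4985 - 0.05*8.997 = 4.0487
Step 2: grad_x = 2*8*0.9622 = 15.3958, grad_y = 2*1*4.0487 = 8.0973
  x_2 = 0.9622 - 0.05*15.3958 = 0.1924
  y_2 = 4.0487 - 0.05*8.0973 = 3.6438
Step 3: grad_x = 2*8*0.1924 = 3.0792, grad_y = 2*1*3.6438 = 7.2876
  x_3 = 0.1924 - 0.05*3.0792 = 0.0385
  y_3 = 3.6438 - 0.05*7.2876 = 3.2794
f(0.0385, 3.2794) = 8*0.0385^2 + 1*3.2794^2 = 10.7664


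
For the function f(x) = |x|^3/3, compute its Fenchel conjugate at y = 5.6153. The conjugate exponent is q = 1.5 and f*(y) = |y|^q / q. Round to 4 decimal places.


The conjugate exponent q satisfies 1/p + 1/q = 1.
p = 3, so q = 3/(3 - 1) = 1.5
|y|^q = 5.6153^1.5 = 13.3064
f*(5.6153) = 13.3064 / 1.5 = 8.8709


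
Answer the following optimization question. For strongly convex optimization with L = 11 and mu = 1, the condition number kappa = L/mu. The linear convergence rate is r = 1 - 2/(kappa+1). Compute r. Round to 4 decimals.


Step 1: Compute the condition number.
kappa = L/mu = 11/1 = 11.0
Step 2: Compute the convergence rate.
r = 1 - 2/(kappa + 1) = 1 - 2*mu/(L + mu) = (L - mu)/(L + mu) = 10/12 = 0.8333


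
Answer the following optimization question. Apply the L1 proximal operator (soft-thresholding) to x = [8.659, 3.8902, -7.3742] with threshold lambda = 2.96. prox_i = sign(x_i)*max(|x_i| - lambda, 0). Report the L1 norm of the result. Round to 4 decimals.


Soft-thresholding with lambda = 2.96:
prox(8.659) = sign(8.659)*max(|8.659| - 2.96, 0) = 5.699
prox(3.8902) = sign(3.8902)*max(|3.8902| - 2.96, 0) = 0.9302
prox(-7.3742) = sign(-7.3742)*max(|-7.3742| - 2.96, 0) = -4.4142
prox(x) = [5.699, 0.9302, -4.4142]
||prox(x)||_1 = 5.699 + 0.9302 + 4.4142 = 11.0434


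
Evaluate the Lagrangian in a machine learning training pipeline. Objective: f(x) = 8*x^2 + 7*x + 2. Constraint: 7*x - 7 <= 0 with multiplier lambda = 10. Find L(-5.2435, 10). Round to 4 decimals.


Step 1: Evaluate f(x).
f(-5.2435) = 8*(-5.2435)^2 + 7*(-5.2435) + 2 = 185.2498
Step 2: Evaluate g(x).
g(-5.2435) = 7*-5.2435 - 7 = -43.7045
Step 3: Compute Lagrangian.
L = 185.2498 + 10*-43.7045 = -251.7952


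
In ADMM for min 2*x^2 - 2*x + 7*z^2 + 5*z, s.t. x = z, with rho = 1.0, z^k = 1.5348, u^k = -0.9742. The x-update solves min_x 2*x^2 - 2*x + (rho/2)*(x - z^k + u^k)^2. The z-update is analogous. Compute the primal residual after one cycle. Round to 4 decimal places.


ADMM iteration with rho = 1.0, z^k = 1.5348, u^k = -0.9742
Step 1: x-update.
Minimize 2*x^2 - 2*x + (1.0/2)*(x - 1.5348 - 0.9742)^2
FOC: (2*2 + 1.0)*x = 2 + 1.0*(1.5348 + 0.9742)
x^{k+1} = 0.9018
Step 2: z-update.
Minimize 7*z^2 + 5*z + (1.0/2)*(0.9018 - z - 0.9742)^2
FOC: (2*7 + 1.0)*z = -5 + 1.0*(0.9018 - 0.9742)
z^{k+1} = -0.3382
Step 3: u-update.
u^{k+1} = -0.9742 + 0.9018 + 0.3382 = 0.2658
Step 4: Primal residual = |0.9018 + 0.3382| = 1.24


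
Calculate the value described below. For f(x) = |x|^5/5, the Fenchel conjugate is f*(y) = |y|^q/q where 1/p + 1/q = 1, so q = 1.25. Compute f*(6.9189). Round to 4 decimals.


The conjugate exponent q satisfies 1/p + 1/q = 1.
p = 5, so q = 5/(5 - 1) = 1.25
|y|^q = 6.9189^1.25 = 11.2214
f*(6.9189) = 11.2214 / 1.25 = 8.9771


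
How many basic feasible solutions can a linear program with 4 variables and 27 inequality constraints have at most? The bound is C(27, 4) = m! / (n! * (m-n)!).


Each vertex corresponds to some choice of n active constraints out of m, so the number of vertices is at most C(m, n) = m! / (n!(m-n)!).
m = 27, n = 4
Numerator: 27 * 26 * 25 * 24
Denominator: 4! = 24
C(27, 4) = 17550


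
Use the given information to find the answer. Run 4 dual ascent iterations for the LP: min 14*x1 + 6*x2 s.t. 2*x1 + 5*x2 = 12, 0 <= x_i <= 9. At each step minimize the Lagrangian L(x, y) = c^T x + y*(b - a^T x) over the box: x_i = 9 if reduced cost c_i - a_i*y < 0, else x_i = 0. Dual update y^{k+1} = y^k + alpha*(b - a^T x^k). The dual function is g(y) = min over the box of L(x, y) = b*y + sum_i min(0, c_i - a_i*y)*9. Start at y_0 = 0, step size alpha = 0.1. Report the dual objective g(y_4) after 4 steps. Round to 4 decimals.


Dual ascent for LP: min 14*x1 + 6*x2, 2*x1 + 5*x2 = 12, 0 <= x_i <= 9
Step 1: y^k = 0.0, reduced costs: (14.0, 6.0)
  x^k = (0.0, 0.0), subgradient = b - a^T x = 12.0
  y^{k+1} = 0.0 + 0.1*12.0 = 1.2
Step 2: y^k = 1.2, reduced costs: (11.6, 0.0)
  x^k = (0.0, 0.0), subgradient = b - a^T x = 12.0
  y^{k+1} = 1.2 + 0.1*12.0 = 2.4
Step 3: y^k = 2.4, reduced costs: (9.2, -6.0)
  x^k = (0.0, 9.0), subgradient = b - a^T x = -33.0
  y^{k+1} = 2.4 + 0.1*-33.0 = -0.9
Step 4: y^k = -0.9, reduced costs: (15.8, 10.5)
  x^k = (0.0, 0.0), subgradient = b - a^T x = 12.0
  y^{k+1} = -0.9 + 0.1*12.0 = 0.3
Dual objective at y_4 = 0.3: reduced costs (13.4, 4.5), box minimizer x = (0.0, 0.0)
g(y_4) = b*y + (c1 - a1*y)*x1 + (c2 - a2*y)*x2 = 12*0.3 + 13.4*0.0 + 4.5*0.0 = 3.6 + 0.0 + 0.0 = 3.6


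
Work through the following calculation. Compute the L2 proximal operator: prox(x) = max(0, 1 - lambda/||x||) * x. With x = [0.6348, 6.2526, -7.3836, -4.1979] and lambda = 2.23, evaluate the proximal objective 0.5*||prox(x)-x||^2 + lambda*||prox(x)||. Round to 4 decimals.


Step 1: Compute ||x||.
||x|| = 10.5659
Step 2: Compute scaling factor.
scale = max(0, 1 - 2.23/10.5659) = 0.7889
Step 3: prox(x) = [0.5008, 4.9329, -5.8252, -3.3119]
||prox(x)|| = 8.3359
Step 4: Proximal objective.
0.5*||prox-x||^2 = 2.4865
lambda*||prox|| = 18.5891
Total = 21.0755


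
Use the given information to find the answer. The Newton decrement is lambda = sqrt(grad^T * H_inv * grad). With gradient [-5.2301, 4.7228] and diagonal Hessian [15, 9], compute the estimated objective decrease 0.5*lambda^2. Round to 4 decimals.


Step 1: H is diagonal, so H^(-1) * g = [-0.3487, 0.5248].
Step 2: g^T H^(-1) g = sum_i g_i^2 / H_ii
  = (-5.2301)^2/15 + (4.7228)^2/9
  = 1.8236 + 2.4783 = 4.3019
Step 3: Objective decrease = 0.5 * g^T H^(-1) g = 2.151


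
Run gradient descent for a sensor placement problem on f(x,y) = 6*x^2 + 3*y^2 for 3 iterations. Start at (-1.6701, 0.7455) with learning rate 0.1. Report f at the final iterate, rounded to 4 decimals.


Gradient descent on f(x,y) = 6*x^2 + 3*y^2.
Starting point: (-1.6701, 0.7455), alpha = 0.1
Step 1: grad_x = 2*6*-1.6701 = -20.0412, grad_y = 2*3*0.7455 = 4.473
  x_1 = -1.6701 - 0.1*-20.0412 = 0.334
  y_1 = 0.7455 - 0.1*4.473 = 0.2982
Step 2: grad_x = 2*6*0.334 = 4.0082, grad_y = 2*3*0.2982 = 1.7892
  x_2 = 0.334 - 0.1*4.0082 = -0.0668
  y_2 = 0.2982 - 0.1*1.7892 = 0.1193
Step 3: grad_x = 2*6*-0.0668 = -0.8016, grad_y = 2*3*0.1193 = 0.7157
  x_3 = -0.0668 - 0.1*-0.8016 = 0.0134
  y_3 = 0.1193 - 0.1*0.7157 = 0.0477
f(0.0134, 0.0477) = 6*0.0134^2 + 3*0.0477^2 = 0.0079


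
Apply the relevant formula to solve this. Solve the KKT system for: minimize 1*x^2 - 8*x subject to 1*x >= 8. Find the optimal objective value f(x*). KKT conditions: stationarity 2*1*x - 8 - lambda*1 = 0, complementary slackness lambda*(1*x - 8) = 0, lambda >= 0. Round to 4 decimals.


Step 1: Try lambda = 0 (constraint inactive).
x_unc = 8/(2*1) = 4.0
Check: 1*4.0 = 4.0 < 8 -- violated!
Step 2: Constraint must be active: 1*x = 8
x* = 8/1 = 8.0
lambda = (2*1*8.0 - 8)/1 = 8.0
Step 3: Compute optimal value.
f(x*) = 1*8.0^2 - 8*8.0 = 0.0


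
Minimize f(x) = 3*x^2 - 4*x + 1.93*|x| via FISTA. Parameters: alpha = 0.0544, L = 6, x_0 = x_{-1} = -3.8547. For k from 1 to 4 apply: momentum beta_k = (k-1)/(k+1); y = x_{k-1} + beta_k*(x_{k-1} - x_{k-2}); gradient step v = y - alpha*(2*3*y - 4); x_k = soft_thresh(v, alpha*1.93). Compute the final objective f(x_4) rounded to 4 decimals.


FISTA on f(x) = 3*x^2 - 4*x + 1.93*|x|
L = 6, alpha = 0.0544
Iteration 1: beta = 0.0, y = -3.8547 + 0.0*(-3.8547 + 3.8547) = -3.8547
  grad(y) = -27.1282, v = y - alpha*grad = -2.3789
  prox(v) = soft_thresh(-2.3789, 0.105) = -2.2739
Iteration 2: beta = 0.3333, y = -2.2739 + 0.3333*(-2.2739 + 3.8547) = -1.747
  grad(y) = -14.4821, v = y - alpha*grad = -0.9592
  prox(v) = soft_thresh(-0.9592, 0.105) = -0.8542
Iteration 3: beta = 0.5, y = -0.8542 + 0.5*(-0.8542 + 2.2739) = -0.1443
  grad(y) = -4.866, v = y - alpha*grad = 0.1204
  prox(v) = soft_thresh(0.1204, 0.105) = 0.0154
Iteration 4: beta = 0.6, y = 0.0154 + 0.6*(0.0154 + 0.8542) = 0.5371
  grad(y) = -0.7772, v = y - alpha*grad = 0.5794
  prox(v) = soft_thresh(0.5794, 0.105) = 0.4744
f(x_4) = 3*0.4744^2 - 4*0.4744 + 1.93*|0.4744| = -0.3068
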